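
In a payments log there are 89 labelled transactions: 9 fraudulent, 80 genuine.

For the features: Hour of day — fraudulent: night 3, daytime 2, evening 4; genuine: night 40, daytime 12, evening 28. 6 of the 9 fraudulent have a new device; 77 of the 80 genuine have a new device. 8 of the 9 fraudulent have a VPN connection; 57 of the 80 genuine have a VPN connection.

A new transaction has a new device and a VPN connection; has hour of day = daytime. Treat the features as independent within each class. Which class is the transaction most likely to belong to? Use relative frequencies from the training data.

fraudulent: (9/89) × (2/9) × (6/9) × (8/9) ≈ 0.0133167
genuine: (80/89) × (12/80) × (77/80) × (57/80) ≈ 0.0924649
Highest score → genuine.

genuine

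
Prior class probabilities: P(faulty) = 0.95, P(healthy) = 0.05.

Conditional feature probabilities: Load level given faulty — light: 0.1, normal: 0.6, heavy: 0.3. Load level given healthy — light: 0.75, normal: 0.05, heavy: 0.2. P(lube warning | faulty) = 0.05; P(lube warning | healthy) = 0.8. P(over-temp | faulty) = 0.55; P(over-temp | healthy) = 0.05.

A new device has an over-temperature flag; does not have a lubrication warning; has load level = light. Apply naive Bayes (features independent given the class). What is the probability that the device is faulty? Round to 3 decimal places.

0.993

faulty: 0.95 × 0.1 × (1−0.05) × 0.55 = 0.0496375
healthy: 0.05 × 0.75 × (1−0.8) × 0.05 = 0.000375
P(faulty | x) = 0.0496375 / 0.0500125 ≈ 0.993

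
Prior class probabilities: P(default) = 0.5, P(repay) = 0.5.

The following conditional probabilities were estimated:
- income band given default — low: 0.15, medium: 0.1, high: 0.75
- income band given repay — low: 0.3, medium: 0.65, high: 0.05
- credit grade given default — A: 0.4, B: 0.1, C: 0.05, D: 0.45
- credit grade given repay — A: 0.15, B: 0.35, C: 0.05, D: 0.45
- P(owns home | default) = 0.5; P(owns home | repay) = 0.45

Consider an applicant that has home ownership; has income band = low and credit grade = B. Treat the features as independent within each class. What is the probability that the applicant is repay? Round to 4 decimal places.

0.8630

default: 0.5 × 0.15 × 0.1 × 0.5 = 0.00375
repay: 0.5 × 0.3 × 0.35 × 0.45 = 0.023625
P(repay | x) = 0.023625 / 0.027375 ≈ 0.8630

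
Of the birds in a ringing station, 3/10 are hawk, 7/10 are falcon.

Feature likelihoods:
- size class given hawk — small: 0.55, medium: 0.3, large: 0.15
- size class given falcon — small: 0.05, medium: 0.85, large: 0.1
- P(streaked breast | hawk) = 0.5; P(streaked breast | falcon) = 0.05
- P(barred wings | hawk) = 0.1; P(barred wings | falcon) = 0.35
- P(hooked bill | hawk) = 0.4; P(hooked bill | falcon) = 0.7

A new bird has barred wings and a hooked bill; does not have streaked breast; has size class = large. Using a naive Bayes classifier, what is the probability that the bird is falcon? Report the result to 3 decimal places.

0.948

hawk: 0.3 × 0.15 × (1−0.5) × 0.1 × 0.4 = 0.0009
falcon: 0.7 × 0.1 × (1−0.05) × 0.35 × 0.7 = 0.0162925
P(falcon | x) = 0.0162925 / 0.0171925 ≈ 0.948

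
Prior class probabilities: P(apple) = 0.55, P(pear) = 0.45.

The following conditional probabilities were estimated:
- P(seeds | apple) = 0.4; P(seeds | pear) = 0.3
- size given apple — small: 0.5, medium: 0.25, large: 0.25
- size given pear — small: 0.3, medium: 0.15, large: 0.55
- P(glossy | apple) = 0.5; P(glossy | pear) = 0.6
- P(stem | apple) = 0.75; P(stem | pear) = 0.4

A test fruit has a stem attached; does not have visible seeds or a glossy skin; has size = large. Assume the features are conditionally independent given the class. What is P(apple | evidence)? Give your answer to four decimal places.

apple: 0.55 × (1−0.4) × 0.25 × (1−0.5) × 0.75 = 0.0309375
pear: 0.45 × (1−0.3) × 0.55 × (1−0.6) × 0.4 = 0.02772
P(apple | x) = 0.0309375 / 0.0586575 ≈ 0.5274

0.5274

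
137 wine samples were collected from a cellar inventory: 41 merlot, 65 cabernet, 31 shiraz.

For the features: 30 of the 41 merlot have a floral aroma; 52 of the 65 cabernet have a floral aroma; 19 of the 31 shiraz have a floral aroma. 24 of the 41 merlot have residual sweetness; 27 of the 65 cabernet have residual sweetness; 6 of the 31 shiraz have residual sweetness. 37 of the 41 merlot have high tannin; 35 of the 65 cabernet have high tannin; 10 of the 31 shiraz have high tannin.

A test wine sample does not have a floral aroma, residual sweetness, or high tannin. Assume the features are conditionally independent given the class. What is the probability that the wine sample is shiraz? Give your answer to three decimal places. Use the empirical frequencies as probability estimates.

0.624

merlot: (41/137) × (11/41) × (17/41) × (4/41) ≈ 0.00324798
cabernet: (65/137) × (13/65) × (38/65) × (30/65) ≈ 0.0256036
shiraz: (31/137) × (12/31) × (25/31) × (21/31) ≈ 0.0478516
P(shiraz | x) = 0.0478516 / 0.07670318 ≈ 0.624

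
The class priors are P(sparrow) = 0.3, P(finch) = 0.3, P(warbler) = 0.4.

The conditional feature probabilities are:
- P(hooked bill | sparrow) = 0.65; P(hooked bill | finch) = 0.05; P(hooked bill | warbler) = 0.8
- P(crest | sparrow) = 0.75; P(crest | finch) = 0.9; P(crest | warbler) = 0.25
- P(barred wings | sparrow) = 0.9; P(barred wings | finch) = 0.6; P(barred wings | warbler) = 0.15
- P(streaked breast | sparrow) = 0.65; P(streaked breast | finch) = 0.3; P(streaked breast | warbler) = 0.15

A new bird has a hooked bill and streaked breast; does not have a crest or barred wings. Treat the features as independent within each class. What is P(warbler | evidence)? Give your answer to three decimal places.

sparrow: 0.3 × 0.65 × (1−0.75) × (1−0.9) × 0.65 = 0.00316875
finch: 0.3 × 0.05 × (1−0.9) × (1−0.6) × 0.3 = 0.00018
warbler: 0.4 × 0.8 × (1−0.25) × (1−0.15) × 0.15 = 0.0306
P(warbler | x) = 0.0306 / 0.03394875 ≈ 0.901

0.901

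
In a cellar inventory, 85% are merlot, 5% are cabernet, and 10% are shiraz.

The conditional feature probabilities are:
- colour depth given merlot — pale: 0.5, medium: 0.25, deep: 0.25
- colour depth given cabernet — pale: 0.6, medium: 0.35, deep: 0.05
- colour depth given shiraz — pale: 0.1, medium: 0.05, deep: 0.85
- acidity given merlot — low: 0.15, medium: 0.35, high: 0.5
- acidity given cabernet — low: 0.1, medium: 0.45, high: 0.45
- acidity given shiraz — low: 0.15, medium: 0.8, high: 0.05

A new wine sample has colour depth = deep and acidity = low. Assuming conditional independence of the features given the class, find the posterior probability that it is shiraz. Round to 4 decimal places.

0.2841

merlot: 0.85 × 0.25 × 0.15 = 0.031875
cabernet: 0.05 × 0.05 × 0.1 = 0.00025
shiraz: 0.1 × 0.85 × 0.15 = 0.01275
P(shiraz | x) = 0.01275 / 0.044875 ≈ 0.2841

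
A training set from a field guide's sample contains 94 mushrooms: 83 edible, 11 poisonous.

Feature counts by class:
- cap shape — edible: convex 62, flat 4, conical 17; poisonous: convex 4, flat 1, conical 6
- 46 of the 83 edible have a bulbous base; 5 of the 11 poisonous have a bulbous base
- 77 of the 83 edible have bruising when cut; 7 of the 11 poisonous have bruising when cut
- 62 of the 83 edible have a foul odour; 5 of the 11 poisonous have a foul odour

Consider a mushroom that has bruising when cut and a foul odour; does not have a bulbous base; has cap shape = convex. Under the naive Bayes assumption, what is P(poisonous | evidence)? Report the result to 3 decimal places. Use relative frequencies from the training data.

0.032

edible: (83/94) × (62/83) × (37/83) × (77/83) × (62/83) ≈ 0.203758
poisonous: (11/94) × (4/11) × (6/11) × (7/11) × (5/11) ≈ 0.00671388
P(poisonous | x) = 0.00671388 / 0.21047188 ≈ 0.032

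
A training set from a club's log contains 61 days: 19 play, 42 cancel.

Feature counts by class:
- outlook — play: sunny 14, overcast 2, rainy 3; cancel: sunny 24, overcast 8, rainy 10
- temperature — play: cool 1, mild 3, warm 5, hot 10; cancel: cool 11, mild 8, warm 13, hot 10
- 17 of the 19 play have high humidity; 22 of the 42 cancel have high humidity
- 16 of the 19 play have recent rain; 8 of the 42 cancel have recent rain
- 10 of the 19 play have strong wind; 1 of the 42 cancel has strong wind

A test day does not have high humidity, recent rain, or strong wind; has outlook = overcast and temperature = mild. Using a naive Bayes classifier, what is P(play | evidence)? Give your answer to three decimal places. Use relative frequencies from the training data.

play: (19/61) × (2/19) × (3/19) × (2/19) × (3/19) × (9/19) ≈ 0.0000407569
cancel: (42/61) × (8/42) × (8/42) × (20/42) × (34/42) × (41/42) ≈ 0.00940039
P(play | x) = 0.0000407569 / 0.0094411469 ≈ 0.004

0.004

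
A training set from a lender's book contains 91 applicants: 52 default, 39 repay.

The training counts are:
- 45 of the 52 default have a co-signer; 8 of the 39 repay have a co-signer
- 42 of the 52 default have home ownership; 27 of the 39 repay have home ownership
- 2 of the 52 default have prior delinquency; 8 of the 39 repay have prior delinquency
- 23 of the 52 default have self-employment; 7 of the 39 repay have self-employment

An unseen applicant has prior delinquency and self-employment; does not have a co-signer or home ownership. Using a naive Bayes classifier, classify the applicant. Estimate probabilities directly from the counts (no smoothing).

repay

default: (52/91) × (7/52) × (10/52) × (2/52) × (23/52) ≈ 0.000251654
repay: (39/91) × (31/39) × (12/39) × (8/39) × (7/39) ≈ 0.00385919
Highest score → repay.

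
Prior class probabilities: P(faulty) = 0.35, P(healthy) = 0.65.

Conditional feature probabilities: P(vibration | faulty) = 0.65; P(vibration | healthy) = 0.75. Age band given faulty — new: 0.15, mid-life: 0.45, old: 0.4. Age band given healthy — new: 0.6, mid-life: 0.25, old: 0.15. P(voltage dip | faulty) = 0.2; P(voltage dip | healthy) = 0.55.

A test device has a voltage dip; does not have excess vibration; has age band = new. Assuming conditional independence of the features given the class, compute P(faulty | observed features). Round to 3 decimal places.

0.064

faulty: 0.35 × (1−0.65) × 0.15 × 0.2 = 0.003675
healthy: 0.65 × (1−0.75) × 0.6 × 0.55 = 0.053625
P(faulty | x) = 0.003675 / 0.0573 ≈ 0.064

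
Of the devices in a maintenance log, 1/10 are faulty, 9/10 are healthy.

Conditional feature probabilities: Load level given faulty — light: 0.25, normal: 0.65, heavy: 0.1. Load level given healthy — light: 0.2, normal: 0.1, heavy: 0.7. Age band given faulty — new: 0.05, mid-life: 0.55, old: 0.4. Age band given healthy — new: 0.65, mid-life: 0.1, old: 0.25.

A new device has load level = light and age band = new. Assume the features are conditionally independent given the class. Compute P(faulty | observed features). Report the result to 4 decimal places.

0.0106

faulty: 0.1 × 0.25 × 0.05 = 0.00125
healthy: 0.9 × 0.2 × 0.65 = 0.117
P(faulty | x) = 0.00125 / 0.11825 ≈ 0.0106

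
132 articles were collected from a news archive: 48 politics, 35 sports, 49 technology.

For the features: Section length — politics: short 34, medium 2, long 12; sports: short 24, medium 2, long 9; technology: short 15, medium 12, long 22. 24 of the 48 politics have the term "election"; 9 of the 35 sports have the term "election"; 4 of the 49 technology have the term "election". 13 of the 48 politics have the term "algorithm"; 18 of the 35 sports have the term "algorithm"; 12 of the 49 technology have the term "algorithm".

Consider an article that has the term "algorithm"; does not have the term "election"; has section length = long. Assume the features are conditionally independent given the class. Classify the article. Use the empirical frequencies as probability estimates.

politics: (48/132) × (12/48) × (24/48) × (13/48) ≈ 0.0123106
sports: (35/132) × (9/35) × (26/35) × (18/35) ≈ 0.0260482
technology: (49/132) × (22/49) × (45/49) × (12/49) ≈ 0.0374844
Highest score → technology.

technology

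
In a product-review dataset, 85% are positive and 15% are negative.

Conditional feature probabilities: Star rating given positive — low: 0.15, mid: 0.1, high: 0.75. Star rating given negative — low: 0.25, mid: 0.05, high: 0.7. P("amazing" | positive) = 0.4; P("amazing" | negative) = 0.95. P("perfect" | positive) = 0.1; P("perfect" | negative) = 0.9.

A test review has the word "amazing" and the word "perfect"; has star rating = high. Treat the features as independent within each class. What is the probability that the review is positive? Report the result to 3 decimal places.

0.221

positive: 0.85 × 0.75 × 0.4 × 0.1 = 0.0255
negative: 0.15 × 0.7 × 0.95 × 0.9 = 0.089775
P(positive | x) = 0.0255 / 0.115275 ≈ 0.221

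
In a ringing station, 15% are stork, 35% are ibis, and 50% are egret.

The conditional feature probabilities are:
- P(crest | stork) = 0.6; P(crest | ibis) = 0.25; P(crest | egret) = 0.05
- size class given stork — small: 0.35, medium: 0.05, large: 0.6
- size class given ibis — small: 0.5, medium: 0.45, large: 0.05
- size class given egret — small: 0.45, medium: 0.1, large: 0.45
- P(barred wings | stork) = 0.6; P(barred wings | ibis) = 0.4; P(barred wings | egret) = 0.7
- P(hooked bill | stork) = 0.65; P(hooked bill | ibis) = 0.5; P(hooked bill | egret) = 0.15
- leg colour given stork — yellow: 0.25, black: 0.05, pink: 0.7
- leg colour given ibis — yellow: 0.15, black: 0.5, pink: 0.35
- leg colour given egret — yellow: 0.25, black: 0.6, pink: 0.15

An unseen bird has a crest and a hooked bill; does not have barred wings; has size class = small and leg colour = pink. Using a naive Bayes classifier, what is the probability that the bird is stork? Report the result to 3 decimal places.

0.551

stork: 0.15 × 0.6 × 0.35 × (1−0.6) × 0.65 × 0.7 = 0.005733
ibis: 0.35 × 0.25 × 0.5 × (1−0.4) × 0.5 × 0.35 = 0.00459375
egret: 0.5 × 0.05 × 0.45 × (1−0.7) × 0.15 × 0.15 = 0.0000759375
P(stork | x) = 0.005733 / 0.0104026875 ≈ 0.551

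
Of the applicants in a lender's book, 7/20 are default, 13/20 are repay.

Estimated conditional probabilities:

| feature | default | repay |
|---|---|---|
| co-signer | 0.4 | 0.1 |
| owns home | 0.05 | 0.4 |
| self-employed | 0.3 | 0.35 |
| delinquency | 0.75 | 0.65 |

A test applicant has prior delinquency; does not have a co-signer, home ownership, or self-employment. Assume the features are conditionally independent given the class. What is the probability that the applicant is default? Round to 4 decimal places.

0.4139

default: 0.35 × (1−0.4) × (1−0.05) × (1−0.3) × 0.75 = 0.1047375
repay: 0.65 × (1−0.1) × (1−0.4) × (1−0.35) × 0.65 = 0.1482975
P(default | x) = 0.1047375 / 0.253035 ≈ 0.4139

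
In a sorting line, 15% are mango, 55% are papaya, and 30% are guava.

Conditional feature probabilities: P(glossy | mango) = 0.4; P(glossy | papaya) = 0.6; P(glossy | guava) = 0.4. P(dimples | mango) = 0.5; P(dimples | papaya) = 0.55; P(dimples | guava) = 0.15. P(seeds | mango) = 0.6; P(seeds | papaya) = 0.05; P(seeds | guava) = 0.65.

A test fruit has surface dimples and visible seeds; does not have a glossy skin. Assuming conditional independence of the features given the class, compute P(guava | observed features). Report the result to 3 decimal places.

0.347

mango: 0.15 × (1−0.4) × 0.5 × 0.6 = 0.027
papaya: 0.55 × (1−0.6) × 0.55 × 0.05 = 0.00605
guava: 0.3 × (1−0.4) × 0.15 × 0.65 = 0.01755
P(guava | x) = 0.01755 / 0.0506 ≈ 0.347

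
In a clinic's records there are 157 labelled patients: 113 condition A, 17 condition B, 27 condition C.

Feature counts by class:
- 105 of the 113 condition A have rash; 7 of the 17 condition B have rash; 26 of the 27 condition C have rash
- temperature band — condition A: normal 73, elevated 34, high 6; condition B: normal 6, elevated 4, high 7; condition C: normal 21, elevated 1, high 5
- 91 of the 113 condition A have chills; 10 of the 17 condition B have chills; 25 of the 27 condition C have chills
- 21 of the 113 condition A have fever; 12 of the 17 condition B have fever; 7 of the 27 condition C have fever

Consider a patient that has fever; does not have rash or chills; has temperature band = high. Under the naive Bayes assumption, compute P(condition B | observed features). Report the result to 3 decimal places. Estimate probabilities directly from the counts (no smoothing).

0.984

condition A: (113/157) × (8/113) × (6/113) × (22/113) × (21/113) ≈ 0.0000978922
condition B: (17/157) × (10/17) × (7/17) × (7/17) × (12/17) ≈ 0.00762309
condition C: (27/157) × (1/27) × (5/27) × (2/27) × (7/27) ≈ 0.000022652
P(condition B | x) = 0.00762309 / 0.0077436342 ≈ 0.984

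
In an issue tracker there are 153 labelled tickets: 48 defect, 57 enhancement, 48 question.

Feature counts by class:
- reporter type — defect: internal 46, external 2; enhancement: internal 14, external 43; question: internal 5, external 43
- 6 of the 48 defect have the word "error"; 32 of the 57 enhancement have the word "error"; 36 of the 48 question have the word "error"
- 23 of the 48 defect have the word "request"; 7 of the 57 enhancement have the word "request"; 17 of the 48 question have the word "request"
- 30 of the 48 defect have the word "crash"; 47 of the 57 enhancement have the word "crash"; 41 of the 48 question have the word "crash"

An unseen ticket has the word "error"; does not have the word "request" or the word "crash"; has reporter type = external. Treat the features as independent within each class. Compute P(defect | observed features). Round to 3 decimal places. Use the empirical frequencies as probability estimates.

defect: (48/153) × (2/48) × (6/48) × (25/48) × (18/48) ≈ 0.000319138
enhancement: (57/153) × (43/57) × (32/57) × (50/57) × (10/57) ≈ 0.0242813
question: (48/153) × (43/48) × (36/48) × (31/48) × (7/48) ≈ 0.0198525
P(defect | x) = 0.000319138 / 0.044452938 ≈ 0.007

0.007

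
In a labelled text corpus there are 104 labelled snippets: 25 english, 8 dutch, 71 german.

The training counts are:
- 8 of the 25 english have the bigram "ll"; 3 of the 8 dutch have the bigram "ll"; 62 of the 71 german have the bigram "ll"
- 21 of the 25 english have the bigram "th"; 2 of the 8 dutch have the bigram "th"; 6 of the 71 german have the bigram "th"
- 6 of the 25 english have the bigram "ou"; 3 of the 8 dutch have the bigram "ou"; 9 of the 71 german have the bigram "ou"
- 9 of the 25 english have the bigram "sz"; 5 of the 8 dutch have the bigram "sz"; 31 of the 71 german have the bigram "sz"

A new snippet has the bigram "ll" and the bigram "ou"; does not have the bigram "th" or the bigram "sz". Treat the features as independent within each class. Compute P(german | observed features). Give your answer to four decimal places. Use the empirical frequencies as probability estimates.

0.8877

english: (25/104) × (8/25) × (4/25) × (6/25) × (16/25) ≈ 0.00189046
dutch: (8/104) × (3/8) × (6/8) × (3/8) × (3/8) ≈ 0.00304237
german: (71/104) × (62/71) × (65/71) × (9/71) × (40/71) ≈ 0.0389762
P(german | x) = 0.0389762 / 0.04390903 ≈ 0.8877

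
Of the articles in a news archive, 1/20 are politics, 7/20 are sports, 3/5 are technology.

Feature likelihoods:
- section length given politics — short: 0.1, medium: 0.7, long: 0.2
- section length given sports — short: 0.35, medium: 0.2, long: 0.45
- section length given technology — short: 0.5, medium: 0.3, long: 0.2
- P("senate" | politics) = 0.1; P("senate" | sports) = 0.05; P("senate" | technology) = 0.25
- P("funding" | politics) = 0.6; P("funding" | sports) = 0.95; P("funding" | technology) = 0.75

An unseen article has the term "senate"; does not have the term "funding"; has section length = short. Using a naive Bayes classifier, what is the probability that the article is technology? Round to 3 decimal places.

0.974

politics: 0.05 × 0.1 × 0.1 × (1−0.6) = 0.0002
sports: 0.35 × 0.35 × 0.05 × (1−0.95) = 0.00030625
technology: 0.6 × 0.5 × 0.25 × (1−0.75) = 0.01875
P(technology | x) = 0.01875 / 0.01925625 ≈ 0.974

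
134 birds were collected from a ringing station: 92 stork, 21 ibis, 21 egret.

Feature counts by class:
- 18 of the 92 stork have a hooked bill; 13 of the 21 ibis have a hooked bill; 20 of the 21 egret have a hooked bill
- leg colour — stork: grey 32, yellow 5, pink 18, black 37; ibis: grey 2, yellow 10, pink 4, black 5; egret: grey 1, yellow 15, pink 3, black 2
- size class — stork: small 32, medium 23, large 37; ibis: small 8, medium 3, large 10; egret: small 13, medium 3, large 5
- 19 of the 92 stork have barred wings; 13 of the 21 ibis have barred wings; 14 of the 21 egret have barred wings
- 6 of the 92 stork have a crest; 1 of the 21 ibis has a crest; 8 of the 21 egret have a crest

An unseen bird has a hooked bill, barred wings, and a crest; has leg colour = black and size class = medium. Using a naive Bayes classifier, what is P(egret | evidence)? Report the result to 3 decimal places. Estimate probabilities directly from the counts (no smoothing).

stork: (92/134) × (18/92) × (37/92) × (23/92) × (19/92) × (6/92) ≈ 0.000181908
ibis: (21/134) × (13/21) × (5/21) × (3/21) × (13/21) × (1/21) ≈ 0.0000972738
egret: (21/134) × (20/21) × (2/21) × (3/21) × (14/21) × (8/21) ≈ 0.000515724
P(egret | x) = 0.000515724 / 0.0007949058 ≈ 0.649

0.649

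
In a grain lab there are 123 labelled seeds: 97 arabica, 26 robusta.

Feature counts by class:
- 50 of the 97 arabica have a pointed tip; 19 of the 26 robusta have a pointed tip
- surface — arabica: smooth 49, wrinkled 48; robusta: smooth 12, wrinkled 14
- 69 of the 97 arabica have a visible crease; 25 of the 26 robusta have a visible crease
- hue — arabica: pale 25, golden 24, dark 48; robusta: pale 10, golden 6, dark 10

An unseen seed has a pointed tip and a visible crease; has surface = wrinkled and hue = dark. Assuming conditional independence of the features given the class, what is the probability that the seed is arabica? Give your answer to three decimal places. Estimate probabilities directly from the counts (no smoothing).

0.697

arabica: (97/123) × (50/97) × (48/97) × (69/97) × (48/97) ≈ 0.0708078
robusta: (26/123) × (19/26) × (14/26) × (25/26) × (10/26) ≈ 0.0307607
P(arabica | x) = 0.0708078 / 0.1015685 ≈ 0.697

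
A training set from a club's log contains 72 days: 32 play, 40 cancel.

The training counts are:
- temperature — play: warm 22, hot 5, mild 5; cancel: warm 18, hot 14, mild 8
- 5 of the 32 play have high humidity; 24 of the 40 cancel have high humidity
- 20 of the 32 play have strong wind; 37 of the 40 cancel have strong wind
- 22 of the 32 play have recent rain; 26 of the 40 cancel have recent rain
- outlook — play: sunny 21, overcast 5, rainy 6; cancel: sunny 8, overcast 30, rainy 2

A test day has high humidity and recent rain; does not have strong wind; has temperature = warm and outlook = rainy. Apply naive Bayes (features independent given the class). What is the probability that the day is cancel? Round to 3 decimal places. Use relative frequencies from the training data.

0.137

play: (32/72) × (22/32) × (5/32) × (12/32) × (22/32) × (6/32) = 0.002307891845703125
cancel: (40/72) × (18/40) × (24/40) × (3/40) × (26/40) × (2/40) = 0.000365625
P(cancel | x) = 0.000365625 / 0.002673516845703125 ≈ 0.137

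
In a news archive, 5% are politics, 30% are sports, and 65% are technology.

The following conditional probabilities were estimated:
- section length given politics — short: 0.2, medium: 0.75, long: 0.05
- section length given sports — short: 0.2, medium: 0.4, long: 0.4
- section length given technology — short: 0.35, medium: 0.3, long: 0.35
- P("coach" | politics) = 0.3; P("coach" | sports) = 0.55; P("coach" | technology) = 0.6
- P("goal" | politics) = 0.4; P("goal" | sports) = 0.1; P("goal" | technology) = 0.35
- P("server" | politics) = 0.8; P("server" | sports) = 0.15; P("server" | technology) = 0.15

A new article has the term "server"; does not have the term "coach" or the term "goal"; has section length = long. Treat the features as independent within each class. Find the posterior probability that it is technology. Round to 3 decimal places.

0.522

politics: 0.05 × 0.05 × (1−0.3) × (1−0.4) × 0.8 = 0.00084
sports: 0.3 × 0.4 × (1−0.55) × (1−0.1) × 0.15 = 0.00729
technology: 0.65 × 0.35 × (1−0.6) × (1−0.35) × 0.15 = 0.0088725
P(technology | x) = 0.0088725 / 0.0170025 ≈ 0.522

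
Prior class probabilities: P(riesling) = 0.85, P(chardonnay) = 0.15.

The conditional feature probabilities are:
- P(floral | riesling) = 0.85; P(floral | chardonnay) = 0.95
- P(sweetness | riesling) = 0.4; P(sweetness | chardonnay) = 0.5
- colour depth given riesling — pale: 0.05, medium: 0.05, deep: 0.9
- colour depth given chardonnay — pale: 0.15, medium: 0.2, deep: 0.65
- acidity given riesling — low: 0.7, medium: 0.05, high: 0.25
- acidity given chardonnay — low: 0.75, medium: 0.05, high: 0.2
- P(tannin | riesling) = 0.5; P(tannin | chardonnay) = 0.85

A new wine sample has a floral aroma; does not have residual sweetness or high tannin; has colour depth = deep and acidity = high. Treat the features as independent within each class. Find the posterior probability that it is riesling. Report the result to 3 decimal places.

0.972

riesling: 0.85 × 0.85 × (1−0.4) × 0.9 × 0.25 × (1−0.5) = 0.04876875
chardonnay: 0.15 × 0.95 × (1−0.5) × 0.65 × 0.2 × (1−0.85) = 0.001389375
P(riesling | x) = 0.04876875 / 0.050158125 ≈ 0.972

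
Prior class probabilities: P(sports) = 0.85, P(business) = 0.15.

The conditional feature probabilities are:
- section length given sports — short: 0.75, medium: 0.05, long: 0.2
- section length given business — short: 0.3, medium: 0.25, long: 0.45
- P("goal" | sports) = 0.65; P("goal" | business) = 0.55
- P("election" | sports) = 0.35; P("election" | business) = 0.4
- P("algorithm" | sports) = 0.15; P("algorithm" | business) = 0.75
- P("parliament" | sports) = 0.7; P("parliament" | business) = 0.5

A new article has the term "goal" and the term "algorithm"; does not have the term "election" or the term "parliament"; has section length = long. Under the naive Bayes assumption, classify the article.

sports: 0.85 × 0.2 × 0.65 × (1−0.35) × 0.15 × (1−0.7) = 0.003232125
business: 0.15 × 0.45 × 0.55 × (1−0.4) × 0.75 × (1−0.5) = 0.008353125
Highest score → business.

business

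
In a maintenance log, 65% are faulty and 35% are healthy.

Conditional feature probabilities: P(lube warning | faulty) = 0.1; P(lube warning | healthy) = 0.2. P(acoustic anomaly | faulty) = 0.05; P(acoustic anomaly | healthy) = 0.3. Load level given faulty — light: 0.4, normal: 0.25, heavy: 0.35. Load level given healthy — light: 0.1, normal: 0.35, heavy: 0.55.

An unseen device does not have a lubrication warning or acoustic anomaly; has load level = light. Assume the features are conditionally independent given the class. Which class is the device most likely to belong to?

faulty: 0.65 × (1−0.1) × (1−0.05) × 0.4 = 0.2223
healthy: 0.35 × (1−0.2) × (1−0.3) × 0.1 = 0.0196
Highest score → faulty.

faulty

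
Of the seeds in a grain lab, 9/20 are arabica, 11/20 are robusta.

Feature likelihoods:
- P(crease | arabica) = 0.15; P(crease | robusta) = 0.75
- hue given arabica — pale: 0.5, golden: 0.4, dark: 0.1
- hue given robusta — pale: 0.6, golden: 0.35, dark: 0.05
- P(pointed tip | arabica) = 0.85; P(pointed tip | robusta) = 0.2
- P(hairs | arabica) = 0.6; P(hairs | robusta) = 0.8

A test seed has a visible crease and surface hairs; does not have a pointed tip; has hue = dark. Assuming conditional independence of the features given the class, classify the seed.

arabica: 0.45 × 0.15 × 0.1 × (1−0.85) × 0.6 = 0.0006075
robusta: 0.55 × 0.75 × 0.05 × (1−0.2) × 0.8 = 0.0132
Highest score → robusta.

robusta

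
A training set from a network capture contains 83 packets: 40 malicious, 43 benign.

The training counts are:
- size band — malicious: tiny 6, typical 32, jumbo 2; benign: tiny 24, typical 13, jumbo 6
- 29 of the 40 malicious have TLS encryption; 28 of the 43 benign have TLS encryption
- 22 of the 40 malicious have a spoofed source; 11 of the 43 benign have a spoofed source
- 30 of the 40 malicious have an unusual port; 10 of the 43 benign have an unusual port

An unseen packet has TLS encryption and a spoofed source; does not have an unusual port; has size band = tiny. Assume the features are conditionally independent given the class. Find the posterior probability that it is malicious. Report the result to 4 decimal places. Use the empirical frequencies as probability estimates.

malicious: (40/83) × (6/40) × (29/40) × (22/40) × (10/40) ≈ 0.00720633
benign: (43/83) × (24/43) × (28/43) × (11/43) × (33/43) ≈ 0.0369651
P(malicious | x) = 0.00720633 / 0.04417143 ≈ 0.1631

0.1631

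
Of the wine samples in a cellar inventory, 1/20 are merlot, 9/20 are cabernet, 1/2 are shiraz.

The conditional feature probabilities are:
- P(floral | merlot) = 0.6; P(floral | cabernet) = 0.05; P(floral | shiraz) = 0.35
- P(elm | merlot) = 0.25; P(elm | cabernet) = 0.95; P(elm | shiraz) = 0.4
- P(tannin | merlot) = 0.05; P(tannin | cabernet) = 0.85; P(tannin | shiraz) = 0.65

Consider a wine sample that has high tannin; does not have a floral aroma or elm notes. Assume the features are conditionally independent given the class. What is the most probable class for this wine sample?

merlot: 0.05 × (1−0.6) × (1−0.25) × 0.05 = 0.00075
cabernet: 0.45 × (1−0.05) × (1−0.95) × 0.85 = 0.01816875
shiraz: 0.5 × (1−0.35) × (1−0.4) × 0.65 = 0.12675
Highest score → shiraz.

shiraz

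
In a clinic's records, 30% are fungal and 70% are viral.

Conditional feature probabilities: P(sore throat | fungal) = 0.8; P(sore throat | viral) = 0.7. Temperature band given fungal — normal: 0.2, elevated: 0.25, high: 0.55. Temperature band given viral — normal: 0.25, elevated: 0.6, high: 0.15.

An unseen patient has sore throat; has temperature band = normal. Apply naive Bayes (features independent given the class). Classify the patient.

viral

fungal: 0.3 × 0.8 × 0.2 = 0.048
viral: 0.7 × 0.7 × 0.25 = 0.1225
Highest score → viral.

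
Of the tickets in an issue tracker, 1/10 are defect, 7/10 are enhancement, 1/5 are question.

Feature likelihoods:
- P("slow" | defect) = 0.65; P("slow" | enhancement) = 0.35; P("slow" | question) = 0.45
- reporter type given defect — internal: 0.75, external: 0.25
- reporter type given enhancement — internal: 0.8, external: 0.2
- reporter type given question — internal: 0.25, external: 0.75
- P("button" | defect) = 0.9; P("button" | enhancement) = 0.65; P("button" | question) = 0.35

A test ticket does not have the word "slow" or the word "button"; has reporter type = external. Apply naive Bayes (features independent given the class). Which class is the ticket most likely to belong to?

question

defect: 0.1 × (1−0.65) × 0.25 × (1−0.9) = 0.000875
enhancement: 0.7 × (1−0.35) × 0.2 × (1−0.65) = 0.03185
question: 0.2 × (1−0.45) × 0.75 × (1−0.35) = 0.053625
Highest score → question.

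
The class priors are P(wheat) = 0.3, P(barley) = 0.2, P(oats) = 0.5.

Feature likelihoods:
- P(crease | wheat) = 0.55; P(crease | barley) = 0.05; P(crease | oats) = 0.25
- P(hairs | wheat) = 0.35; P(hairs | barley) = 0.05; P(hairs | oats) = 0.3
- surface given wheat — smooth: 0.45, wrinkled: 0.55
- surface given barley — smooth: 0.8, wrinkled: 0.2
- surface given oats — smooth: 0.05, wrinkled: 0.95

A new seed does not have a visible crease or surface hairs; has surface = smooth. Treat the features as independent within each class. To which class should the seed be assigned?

wheat: 0.3 × (1−0.55) × (1−0.35) × 0.45 = 0.0394875
barley: 0.2 × (1−0.05) × (1−0.05) × 0.8 = 0.1444
oats: 0.5 × (1−0.25) × (1−0.3) × 0.05 = 0.013125
Highest score → barley.

barley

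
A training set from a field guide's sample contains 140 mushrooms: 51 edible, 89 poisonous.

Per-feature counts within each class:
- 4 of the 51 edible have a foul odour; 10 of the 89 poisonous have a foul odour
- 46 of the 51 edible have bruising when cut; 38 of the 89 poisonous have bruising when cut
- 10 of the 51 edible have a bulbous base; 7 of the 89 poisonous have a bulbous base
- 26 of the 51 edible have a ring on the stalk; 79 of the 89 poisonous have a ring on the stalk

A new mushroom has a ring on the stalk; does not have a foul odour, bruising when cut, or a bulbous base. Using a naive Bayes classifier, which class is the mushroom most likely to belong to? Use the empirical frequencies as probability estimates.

edible: (51/140) × (47/51) × (5/51) × (41/51) × (26/51) ≈ 0.0134892
poisonous: (89/140) × (79/89) × (51/89) × (82/89) × (79/89) ≈ 0.264448
Highest score → poisonous.

poisonous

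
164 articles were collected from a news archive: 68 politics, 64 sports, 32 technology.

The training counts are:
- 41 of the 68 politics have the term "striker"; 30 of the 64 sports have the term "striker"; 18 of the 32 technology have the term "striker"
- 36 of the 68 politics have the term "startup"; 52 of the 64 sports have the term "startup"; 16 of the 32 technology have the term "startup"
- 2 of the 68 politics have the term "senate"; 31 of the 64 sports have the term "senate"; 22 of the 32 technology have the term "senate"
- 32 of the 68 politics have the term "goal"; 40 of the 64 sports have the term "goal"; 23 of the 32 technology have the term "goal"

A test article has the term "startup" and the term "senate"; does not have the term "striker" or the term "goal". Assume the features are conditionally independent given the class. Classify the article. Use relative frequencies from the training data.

politics: (68/164) × (27/68) × (36/68) × (2/68) × (36/68) ≈ 0.00135715
sports: (64/164) × (34/64) × (52/64) × (31/64) × (24/64) ≈ 0.0305965
technology: (32/164) × (14/32) × (16/32) × (22/32) × (9/32) ≈ 0.00825314
Highest score → sports.

sports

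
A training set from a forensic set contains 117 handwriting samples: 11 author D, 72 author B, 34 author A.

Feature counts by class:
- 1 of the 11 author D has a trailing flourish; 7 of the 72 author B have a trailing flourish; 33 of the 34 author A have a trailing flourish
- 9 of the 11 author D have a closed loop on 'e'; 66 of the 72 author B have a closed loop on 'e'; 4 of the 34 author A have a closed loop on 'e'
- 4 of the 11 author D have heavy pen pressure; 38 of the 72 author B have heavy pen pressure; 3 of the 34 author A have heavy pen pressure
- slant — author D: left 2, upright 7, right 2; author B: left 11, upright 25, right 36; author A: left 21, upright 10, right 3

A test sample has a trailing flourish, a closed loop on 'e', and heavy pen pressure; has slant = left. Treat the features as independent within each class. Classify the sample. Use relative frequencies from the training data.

author D: (11/117) × (1/11) × (9/11) × (4/11) × (2/11) ≈ 0.000462348
author B: (72/117) × (7/72) × (66/72) × (38/72) × (11/72) ≈ 0.00442216
author A: (34/117) × (33/34) × (4/34) × (3/34) × (21/34) ≈ 0.00180839
Highest score → author B.

author B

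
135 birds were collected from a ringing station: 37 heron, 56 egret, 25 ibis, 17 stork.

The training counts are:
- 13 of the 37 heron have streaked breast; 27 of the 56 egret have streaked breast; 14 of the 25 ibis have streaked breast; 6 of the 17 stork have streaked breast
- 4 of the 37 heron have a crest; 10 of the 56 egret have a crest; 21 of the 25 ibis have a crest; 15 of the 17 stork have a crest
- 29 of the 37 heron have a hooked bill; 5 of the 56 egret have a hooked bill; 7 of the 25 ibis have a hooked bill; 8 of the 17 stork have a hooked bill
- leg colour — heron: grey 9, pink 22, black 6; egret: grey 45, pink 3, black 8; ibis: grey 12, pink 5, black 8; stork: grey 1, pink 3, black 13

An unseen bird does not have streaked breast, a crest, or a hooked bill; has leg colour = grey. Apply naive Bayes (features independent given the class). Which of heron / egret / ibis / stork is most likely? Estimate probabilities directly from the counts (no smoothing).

heron: (37/135) × (24/37) × (33/37) × (8/37) × (9/37) ≈ 0.00833909
egret: (56/135) × (29/56) × (46/56) × (51/56) × (45/56) ≈ 0.129134
ibis: (25/135) × (11/25) × (4/25) × (18/25) × (12/25) = 0.0045056
stork: (17/135) × (11/17) × (2/17) × (9/17) × (1/17) ≈ 0.000298528
Highest score → egret.

egret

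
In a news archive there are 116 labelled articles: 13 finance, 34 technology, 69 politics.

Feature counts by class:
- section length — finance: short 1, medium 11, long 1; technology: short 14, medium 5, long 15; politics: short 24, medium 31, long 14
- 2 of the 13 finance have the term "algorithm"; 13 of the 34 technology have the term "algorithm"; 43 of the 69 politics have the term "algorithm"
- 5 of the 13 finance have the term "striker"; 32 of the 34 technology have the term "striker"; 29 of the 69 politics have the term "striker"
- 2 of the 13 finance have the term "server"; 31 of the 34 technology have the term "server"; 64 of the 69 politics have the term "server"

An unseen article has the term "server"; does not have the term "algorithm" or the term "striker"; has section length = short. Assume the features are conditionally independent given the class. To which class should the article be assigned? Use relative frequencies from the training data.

finance: (13/116) × (1/13) × (11/13) × (8/13) × (2/13) ≈ 0.000690597
technology: (34/116) × (14/34) × (21/34) × (2/34) × (31/34) ≈ 0.00399801
politics: (69/116) × (24/69) × (26/69) × (40/69) × (64/69) ≈ 0.0419198
Highest score → politics.

politics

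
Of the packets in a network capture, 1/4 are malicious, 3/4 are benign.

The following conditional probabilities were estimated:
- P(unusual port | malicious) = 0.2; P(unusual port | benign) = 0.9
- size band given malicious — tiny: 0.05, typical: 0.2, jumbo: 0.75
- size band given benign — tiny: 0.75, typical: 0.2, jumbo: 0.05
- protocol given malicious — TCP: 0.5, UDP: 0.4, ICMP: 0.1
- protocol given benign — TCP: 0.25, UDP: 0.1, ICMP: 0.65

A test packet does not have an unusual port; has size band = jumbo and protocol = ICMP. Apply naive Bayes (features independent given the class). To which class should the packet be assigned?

malicious: 0.25 × (1−0.2) × 0.75 × 0.1 = 0.015
benign: 0.75 × (1−0.9) × 0.05 × 0.65 = 0.0024375
Highest score → malicious.

malicious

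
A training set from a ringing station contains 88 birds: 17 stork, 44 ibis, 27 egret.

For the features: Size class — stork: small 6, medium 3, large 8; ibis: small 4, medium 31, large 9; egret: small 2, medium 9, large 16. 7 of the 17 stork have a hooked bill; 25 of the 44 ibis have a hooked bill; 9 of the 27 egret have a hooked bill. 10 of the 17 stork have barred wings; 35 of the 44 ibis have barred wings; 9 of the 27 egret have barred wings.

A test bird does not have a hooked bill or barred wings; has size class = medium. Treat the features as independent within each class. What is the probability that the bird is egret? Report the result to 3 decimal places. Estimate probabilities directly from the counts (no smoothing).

stork: (17/88) × (3/17) × (10/17) × (7/17) ≈ 0.00825731
ibis: (44/88) × (31/44) × (19/44) × (9/44) ≈ 0.031115
egret: (27/88) × (9/27) × (18/27) × (18/27) ≈ 0.0454545
P(egret | x) = 0.0454545 / 0.08482681 ≈ 0.536

0.536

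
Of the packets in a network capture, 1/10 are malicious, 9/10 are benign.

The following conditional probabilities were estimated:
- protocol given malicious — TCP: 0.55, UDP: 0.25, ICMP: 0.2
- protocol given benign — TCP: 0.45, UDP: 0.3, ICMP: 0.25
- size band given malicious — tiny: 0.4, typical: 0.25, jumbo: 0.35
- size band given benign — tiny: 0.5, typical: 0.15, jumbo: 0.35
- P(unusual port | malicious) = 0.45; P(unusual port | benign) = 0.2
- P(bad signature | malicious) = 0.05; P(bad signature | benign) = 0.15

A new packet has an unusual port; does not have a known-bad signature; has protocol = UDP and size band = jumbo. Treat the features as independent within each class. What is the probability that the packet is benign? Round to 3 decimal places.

0.811

malicious: 0.1 × 0.25 × 0.35 × 0.45 × (1−0.05) = 0.003740625
benign: 0.9 × 0.3 × 0.35 × 0.2 × (1−0.15) = 0.016065
P(benign | x) = 0.016065 / 0.019805625 ≈ 0.811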